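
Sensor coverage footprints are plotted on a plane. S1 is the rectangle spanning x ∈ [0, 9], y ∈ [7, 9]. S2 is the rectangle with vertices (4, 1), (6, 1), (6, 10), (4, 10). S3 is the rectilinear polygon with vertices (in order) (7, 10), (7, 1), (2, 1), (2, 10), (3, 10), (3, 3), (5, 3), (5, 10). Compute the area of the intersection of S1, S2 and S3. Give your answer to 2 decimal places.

The intersection is the polygon with vertices (6,7), (5,7), (5,9), (6,9).
By the shoelace formula its area is 2.00.

2.00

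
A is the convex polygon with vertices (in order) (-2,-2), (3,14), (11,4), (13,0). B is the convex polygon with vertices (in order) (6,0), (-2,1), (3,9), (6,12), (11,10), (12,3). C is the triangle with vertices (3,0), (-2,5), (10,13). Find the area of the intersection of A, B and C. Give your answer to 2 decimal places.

The intersection is the polygon with vertices (2.286,7.857), (5.957,10.304), (7.506,8.368), (3.189,0.351), (2.571,0.429), (-0.333,3.333), (-0.125,4).
By the shoelace formula its area is 38.33.

38.33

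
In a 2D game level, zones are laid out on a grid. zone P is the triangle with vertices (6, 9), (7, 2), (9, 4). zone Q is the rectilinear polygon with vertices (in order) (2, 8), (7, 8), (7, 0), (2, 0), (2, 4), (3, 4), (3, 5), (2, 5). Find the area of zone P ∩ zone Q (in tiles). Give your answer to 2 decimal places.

2.44

The intersection is the polygon with vertices (6.143,8), (6.6,8), (7,7.333), (7,2).
By the shoelace formula its area is 2.44.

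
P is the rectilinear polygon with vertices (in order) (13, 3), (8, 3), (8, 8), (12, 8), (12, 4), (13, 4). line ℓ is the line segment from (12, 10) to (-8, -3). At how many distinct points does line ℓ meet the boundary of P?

The segment meets the boundary at (8,7.4), (8.923,8).

2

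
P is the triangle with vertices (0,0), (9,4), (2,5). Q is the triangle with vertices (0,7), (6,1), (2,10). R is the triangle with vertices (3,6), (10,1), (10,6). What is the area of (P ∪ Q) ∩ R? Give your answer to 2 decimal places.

|P ∪ Q| = 29.8783.
|(P ∪ Q) ∩ R| = 2.63.

2.63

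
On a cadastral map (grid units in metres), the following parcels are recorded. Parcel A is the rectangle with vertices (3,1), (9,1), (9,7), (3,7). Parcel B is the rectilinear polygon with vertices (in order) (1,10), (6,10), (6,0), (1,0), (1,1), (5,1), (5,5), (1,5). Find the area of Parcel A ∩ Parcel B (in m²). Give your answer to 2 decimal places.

10.00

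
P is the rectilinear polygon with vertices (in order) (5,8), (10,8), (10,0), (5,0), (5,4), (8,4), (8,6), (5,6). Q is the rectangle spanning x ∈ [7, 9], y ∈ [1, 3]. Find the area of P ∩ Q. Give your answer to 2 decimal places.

4.00

The intersection is the polygon with vertices (7,1), (7,3), (9,3), (9,1).
By the shoelace formula its area is 4.00.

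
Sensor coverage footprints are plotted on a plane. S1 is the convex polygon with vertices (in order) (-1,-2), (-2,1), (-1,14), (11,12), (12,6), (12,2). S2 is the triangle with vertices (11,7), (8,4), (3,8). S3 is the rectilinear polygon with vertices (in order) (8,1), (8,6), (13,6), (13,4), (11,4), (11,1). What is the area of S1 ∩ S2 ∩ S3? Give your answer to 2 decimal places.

2.00

The intersection is the polygon with vertices (8,4), (8,6), (10,6).
By the shoelace formula its area is 2.00.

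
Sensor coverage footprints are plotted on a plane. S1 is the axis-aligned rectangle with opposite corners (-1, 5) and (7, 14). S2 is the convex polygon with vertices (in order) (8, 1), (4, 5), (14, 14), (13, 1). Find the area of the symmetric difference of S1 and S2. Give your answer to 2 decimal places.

|S1| = 72, |S2| = 70.5, |S1∩S2| = 4.05.
|S1 △ S2| = |S1| + |S2| − 2·|S1∩S2| = 72 + 70.5 − 8.1 = 134.40.

134.40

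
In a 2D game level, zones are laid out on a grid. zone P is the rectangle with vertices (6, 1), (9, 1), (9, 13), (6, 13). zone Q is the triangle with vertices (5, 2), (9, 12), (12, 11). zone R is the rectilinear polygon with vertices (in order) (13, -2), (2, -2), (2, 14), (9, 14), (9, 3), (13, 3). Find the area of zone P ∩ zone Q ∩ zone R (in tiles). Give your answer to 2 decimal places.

The intersection is the polygon with vertices (6,3.286), (6,4.5), (9,12), (9,7.143).
By the shoelace formula its area is 9.11.

9.11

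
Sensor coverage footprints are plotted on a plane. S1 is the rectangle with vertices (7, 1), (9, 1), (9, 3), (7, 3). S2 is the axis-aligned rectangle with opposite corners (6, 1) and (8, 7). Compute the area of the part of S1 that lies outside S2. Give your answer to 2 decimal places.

|S1∩S2|: x∈[7,8], y∈[1,3] → 1·2 = 2.
|S1| = 4.
|S1 ∖ S2| = |S1| − |S1∩S2| = 4 − 2 = 2.00.

2.00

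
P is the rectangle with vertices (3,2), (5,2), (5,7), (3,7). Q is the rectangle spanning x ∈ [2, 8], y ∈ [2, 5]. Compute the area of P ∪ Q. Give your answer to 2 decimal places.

By inclusion–exclusion:
Individual areas: |P| = 10, |Q| = 18.
|P∩Q|: x∈[3,5], y∈[2,5] → 2·3 = 6.
|P ∪ Q| = 28 − 6 = 22.00.

22.00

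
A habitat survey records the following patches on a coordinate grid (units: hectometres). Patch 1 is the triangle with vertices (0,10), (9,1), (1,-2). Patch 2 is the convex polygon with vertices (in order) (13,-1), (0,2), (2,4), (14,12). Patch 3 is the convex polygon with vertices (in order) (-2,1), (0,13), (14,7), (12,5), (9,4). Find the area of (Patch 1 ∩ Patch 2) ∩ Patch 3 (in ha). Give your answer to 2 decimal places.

10.82

The region (Patch 1 ∩ Patch 2) ∩ Patch 3 is the polygon with vertices (0.68,1.843), (0.615,2.615), (2,4), (4.4,5.6), (6.643,3.357), (0.903,1.792).
By the shoelace formula its area is 10.82.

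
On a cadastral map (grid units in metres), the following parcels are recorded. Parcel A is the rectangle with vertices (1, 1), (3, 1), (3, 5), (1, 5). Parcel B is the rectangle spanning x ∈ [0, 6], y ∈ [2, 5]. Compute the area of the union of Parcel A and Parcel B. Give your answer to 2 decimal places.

20.00

By inclusion–exclusion:
Individual areas: |Parcel A| = 8, |Parcel B| = 18.
|Parcel A∩Parcel B|: x∈[1,3], y∈[2,5] → 2·3 = 6.
|Parcel A ∪ Parcel B| = 26 − 6 = 20.00.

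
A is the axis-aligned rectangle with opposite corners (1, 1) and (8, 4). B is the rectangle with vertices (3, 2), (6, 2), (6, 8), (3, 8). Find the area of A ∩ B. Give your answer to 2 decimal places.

|A∩B|: x∈[3,6], y∈[2,4] → 3·2 = 6.

6.00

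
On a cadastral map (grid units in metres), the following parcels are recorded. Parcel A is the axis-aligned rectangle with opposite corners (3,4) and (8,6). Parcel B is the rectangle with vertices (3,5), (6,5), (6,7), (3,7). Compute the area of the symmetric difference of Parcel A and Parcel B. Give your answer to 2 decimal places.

10.00

|Parcel A∩Parcel B|: x∈[3,6], y∈[5,6] → 3·1 = 3.
|Parcel A △ Parcel B| = |Parcel A| + |Parcel B| − 2·|Parcel A∩Parcel B| = 10 + 6 − 6 = 10.00.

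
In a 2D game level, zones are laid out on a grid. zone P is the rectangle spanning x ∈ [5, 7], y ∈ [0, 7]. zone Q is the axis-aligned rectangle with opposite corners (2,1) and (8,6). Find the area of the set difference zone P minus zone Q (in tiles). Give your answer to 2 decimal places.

|zone P∩zone Q|: x∈[5,7], y∈[1,6] → 2·5 = 10.
|zone P| = 14.
|zone P ∖ zone Q| = |zone P| − |zone P∩zone Q| = 14 − 10 = 4.00.

4.00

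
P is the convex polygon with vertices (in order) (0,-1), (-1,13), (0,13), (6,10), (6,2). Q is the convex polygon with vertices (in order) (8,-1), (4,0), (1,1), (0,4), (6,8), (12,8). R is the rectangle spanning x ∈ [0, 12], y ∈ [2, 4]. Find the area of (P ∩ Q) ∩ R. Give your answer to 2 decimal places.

11.33

The region (P ∩ Q) ∩ R is the polygon with vertices (0,4), (6,4), (6,2), (0.667,2).
By the shoelace formula its area is 11.33.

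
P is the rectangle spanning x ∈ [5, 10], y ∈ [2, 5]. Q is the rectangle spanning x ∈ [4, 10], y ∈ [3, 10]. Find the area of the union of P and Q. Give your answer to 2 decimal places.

By inclusion–exclusion:
Individual areas: |P| = 15, |Q| = 42.
|P∩Q|: x∈[5,10], y∈[3,5] → 5·2 = 10.
|P ∪ Q| = 57 − 10 = 47.00.

47.00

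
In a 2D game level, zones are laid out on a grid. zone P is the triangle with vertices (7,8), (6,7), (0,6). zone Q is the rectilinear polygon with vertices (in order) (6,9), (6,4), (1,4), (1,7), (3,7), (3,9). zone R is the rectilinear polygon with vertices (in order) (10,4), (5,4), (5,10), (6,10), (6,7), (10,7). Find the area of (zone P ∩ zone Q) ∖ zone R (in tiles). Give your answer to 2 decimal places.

1.43

|zone P ∩ zone Q| = 2.0833.
|(zone P ∩ zone Q) ∩ zone R| = 0.6548.
|(zone P ∩ zone Q) ∖ zone R| = 2.0833 − 0.6548 = 1.43.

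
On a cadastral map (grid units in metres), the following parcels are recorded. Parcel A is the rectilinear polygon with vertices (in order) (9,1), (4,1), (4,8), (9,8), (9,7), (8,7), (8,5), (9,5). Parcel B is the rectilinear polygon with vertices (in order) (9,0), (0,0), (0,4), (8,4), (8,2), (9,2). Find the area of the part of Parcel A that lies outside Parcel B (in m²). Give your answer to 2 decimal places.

|Parcel A| = 33, |Parcel A∩Parcel B| = 13.
|Parcel A ∖ Parcel B| = |Parcel A| − |Parcel A∩Parcel B| = 33 − 13 = 20.00.

20.00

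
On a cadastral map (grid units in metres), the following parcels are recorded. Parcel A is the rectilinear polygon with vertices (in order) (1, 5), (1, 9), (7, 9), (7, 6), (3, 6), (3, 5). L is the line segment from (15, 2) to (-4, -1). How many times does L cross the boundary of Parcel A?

The segment lies entirely outside Parcel A and never meets its boundary.

0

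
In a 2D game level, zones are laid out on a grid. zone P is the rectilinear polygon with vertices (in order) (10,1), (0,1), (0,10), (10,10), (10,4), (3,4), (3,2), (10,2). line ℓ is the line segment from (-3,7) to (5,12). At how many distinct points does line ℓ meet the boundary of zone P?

The segment meets the boundary at (0,8.875), (1.8,10).

2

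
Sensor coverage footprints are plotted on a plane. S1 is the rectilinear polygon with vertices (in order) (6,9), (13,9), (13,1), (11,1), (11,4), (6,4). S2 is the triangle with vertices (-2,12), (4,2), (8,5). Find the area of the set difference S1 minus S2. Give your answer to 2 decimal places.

|S1| = 41, |S1∩S2| = 2.7333.
|S1 ∖ S2| = |S1| − |S1∩S2| = 41 − 2.7333 = 38.27.

38.27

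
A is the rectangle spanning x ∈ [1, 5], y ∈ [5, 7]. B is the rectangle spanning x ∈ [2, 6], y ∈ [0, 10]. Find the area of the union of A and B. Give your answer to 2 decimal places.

By inclusion–exclusion:
Individual areas: |A| = 8, |B| = 40.
|A∩B|: x∈[2,5], y∈[5,7] → 3·2 = 6.
|A ∪ B| = 48 − 6 = 42.00.

42.00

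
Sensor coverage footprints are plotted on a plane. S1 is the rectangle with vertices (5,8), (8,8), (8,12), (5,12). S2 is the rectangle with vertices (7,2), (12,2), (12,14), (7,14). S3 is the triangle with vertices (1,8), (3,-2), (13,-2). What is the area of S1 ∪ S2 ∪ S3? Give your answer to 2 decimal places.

117.40

By inclusion–exclusion:
Individual areas: |S1| = 12, |S2| = 60, |S3| = 50.
|S1∩S2|: x∈[7,8], y∈[8,12] → 1·4 = 4.
|S1∩S3| = 0.
|S2∩S3| = 0.6.
|S1∩S2∩S3| = 0.
|S1 ∪ S2 ∪ S3| = 122 − 4.6 + 0 = 117.40.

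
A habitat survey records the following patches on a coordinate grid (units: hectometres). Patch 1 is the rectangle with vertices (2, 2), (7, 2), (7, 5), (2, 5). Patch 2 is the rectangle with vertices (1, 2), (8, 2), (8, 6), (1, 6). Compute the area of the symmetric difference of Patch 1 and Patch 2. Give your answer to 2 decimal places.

13.00

|Patch 1∩Patch 2|: x∈[2,7], y∈[2,5] → 5·3 = 15.
|Patch 1 △ Patch 2| = |Patch 1| + |Patch 2| − 2·|Patch 1∩Patch 2| = 15 + 28 − 30 = 13.00.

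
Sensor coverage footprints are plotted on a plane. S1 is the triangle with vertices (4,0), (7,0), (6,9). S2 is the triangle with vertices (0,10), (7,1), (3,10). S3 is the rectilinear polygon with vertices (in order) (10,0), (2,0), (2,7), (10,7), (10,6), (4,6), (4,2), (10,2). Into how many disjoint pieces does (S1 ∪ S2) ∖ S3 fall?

3

(S1 ∪ S2) ∖ S3 splits into 3 disjoint pieces (area 8.3964, area 7.5, area 0.6667).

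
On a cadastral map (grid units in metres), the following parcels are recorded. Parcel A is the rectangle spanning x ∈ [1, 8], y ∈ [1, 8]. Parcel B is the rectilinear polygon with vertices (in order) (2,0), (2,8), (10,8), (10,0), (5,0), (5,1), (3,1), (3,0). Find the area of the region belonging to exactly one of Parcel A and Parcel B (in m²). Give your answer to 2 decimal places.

27.00

|Parcel A| = 49, |Parcel B| = 62, |Parcel A∩Parcel B| = 42.
|Parcel A △ Parcel B| = |Parcel A| + |Parcel B| − 2·|Parcel A∩Parcel B| = 49 + 62 − 84 = 27.00.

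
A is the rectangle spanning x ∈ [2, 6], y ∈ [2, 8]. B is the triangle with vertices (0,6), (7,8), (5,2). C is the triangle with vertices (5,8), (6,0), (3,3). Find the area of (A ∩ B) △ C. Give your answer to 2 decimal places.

|A ∩ B| = 15.4714.
|(A ∩ B) ∩ C| = 6.9975.
|(A ∩ B) △ C| = 15.4714 + 10.5 − 13.9949 = 11.98.

11.98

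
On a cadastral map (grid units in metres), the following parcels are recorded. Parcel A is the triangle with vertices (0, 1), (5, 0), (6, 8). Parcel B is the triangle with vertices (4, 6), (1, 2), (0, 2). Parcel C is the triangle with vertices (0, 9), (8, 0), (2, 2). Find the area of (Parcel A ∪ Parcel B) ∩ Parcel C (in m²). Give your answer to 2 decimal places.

9.74

The region (Parcel A ∪ Parcel B) ∩ Parcel C is the polygon with vertices (5.12,0.96), (2,2), (1.556,3.556), (3.294,5.294), (3.39,5.186), (2,3.333), (3.491,5.073), (5.37,2.959).
By the shoelace formula its area is 9.74.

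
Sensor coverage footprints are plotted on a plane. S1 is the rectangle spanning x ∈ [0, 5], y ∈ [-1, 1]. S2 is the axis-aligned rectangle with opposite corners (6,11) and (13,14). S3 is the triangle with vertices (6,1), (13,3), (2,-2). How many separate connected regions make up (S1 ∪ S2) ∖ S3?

3

(S1 ∪ S2) ∖ S3 splits into 3 disjoint pieces (area 0.1455, area 8.9583, area 21).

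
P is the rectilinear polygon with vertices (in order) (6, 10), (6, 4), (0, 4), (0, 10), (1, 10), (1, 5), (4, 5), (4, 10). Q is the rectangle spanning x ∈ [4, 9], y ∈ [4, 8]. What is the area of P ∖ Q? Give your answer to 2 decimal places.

13.00

|P| = 21, |P∩Q| = 8.
|P ∖ Q| = |P| − |P∩Q| = 21 − 8 = 13.00.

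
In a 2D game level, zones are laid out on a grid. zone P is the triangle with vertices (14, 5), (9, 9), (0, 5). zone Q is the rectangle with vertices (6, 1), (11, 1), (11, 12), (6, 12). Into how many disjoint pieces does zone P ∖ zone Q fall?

2

zone P ∖ zone Q splits into 2 disjoint pieces (area 3.6, area 8).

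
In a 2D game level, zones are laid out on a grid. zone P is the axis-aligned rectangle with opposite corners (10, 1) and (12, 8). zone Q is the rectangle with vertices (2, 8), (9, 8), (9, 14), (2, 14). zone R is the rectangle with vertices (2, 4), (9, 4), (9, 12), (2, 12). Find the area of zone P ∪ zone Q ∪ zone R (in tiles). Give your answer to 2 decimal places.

84.00

By inclusion–exclusion:
Individual areas: |zone P| = 14, |zone Q| = 42, |zone R| = 56.
|zone P∩zone Q| = 0 (no overlap).
|zone P∩zone R| = 0 (no overlap).
|zone Q∩zone R|: x∈[2,9], y∈[8,12] → 7·4 = 28.
|zone P∩zone Q∩zone R| = 0.
|zone P ∪ zone Q ∪ zone R| = 112 − 28 + 0 = 84.00.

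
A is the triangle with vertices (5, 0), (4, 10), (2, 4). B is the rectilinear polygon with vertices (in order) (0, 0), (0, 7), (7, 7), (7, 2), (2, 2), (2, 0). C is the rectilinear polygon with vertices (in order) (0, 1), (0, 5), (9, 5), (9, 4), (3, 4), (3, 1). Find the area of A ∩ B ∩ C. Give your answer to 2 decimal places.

The intersection is the polygon with vertices (2,4), (2.333,5), (4.5,5), (4.6,4), (3,4), (3,2.667).
By the shoelace formula its area is 3.05.

3.05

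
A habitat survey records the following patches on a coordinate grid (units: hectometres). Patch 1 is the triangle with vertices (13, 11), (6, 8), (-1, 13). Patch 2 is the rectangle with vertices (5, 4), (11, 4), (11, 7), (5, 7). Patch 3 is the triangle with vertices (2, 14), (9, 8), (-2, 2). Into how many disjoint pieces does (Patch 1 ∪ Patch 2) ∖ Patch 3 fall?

3

(Patch 1 ∪ Patch 2) ∖ Patch 3 splits into 3 disjoint pieces (area 12.8571, area 1.5664, area 16.7197).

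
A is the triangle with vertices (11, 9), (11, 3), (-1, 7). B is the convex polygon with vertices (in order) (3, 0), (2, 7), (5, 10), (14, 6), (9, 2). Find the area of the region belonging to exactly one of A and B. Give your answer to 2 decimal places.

41.81

|A| = 36, |B| = 68, |A∩B| = 31.0934.
|A △ B| = |A| + |B| − 2·|A∩B| = 36 + 68 − 62.1869 = 41.81.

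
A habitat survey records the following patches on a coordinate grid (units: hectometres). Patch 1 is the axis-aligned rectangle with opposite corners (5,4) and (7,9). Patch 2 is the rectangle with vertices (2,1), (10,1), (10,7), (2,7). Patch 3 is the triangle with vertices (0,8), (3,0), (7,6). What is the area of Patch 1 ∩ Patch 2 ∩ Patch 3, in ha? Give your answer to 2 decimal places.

3.24

The intersection is the polygon with vertices (5,4), (5,6.571), (7,6), (5.667,4).
By the shoelace formula its area is 3.24.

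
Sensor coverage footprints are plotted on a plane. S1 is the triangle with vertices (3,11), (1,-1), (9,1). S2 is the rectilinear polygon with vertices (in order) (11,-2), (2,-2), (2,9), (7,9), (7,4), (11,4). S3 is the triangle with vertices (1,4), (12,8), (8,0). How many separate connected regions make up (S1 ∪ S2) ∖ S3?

(S1 ∪ S2) ∖ S3 splits into 2 disjoint pieces (area 20.2056, area 38.9728).

2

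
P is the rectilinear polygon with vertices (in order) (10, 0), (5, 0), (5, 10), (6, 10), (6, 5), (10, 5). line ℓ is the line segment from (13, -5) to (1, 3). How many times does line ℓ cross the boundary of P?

The segment meets the boundary at (5,0.333), (5.5,0).

2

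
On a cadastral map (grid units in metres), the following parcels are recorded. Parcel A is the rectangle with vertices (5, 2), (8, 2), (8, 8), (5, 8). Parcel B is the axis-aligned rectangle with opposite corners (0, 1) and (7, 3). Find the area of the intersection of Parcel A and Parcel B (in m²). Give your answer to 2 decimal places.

2.00

|Parcel A∩Parcel B|: x∈[5,7], y∈[2,3] → 2·1 = 2.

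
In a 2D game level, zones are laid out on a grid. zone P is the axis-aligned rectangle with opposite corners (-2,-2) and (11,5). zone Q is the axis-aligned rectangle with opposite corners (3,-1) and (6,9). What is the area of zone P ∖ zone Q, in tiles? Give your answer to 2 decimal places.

73.00

|zone P∩zone Q|: x∈[3,6], y∈[-1,5] → 3·6 = 18.
|zone P| = 91.
|zone P ∖ zone Q| = |zone P| − |zone P∩zone Q| = 91 − 18 = 73.00.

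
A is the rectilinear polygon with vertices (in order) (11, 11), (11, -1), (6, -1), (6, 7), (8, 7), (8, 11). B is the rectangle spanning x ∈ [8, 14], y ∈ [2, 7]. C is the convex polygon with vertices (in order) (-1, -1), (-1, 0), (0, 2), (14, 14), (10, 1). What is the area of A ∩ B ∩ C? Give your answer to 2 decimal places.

14.22

The intersection is the polygon with vertices (8,2), (8,7), (11,7), (11,4.25), (10.308,2).
By the shoelace formula its area is 14.22.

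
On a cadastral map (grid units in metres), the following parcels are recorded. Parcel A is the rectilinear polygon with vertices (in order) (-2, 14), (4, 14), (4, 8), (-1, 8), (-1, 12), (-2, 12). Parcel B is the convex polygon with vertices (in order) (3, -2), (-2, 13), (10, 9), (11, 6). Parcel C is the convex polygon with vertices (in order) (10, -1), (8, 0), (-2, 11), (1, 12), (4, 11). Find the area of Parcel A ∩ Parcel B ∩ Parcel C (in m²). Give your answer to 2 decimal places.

The intersection is the polygon with vertices (0.727,8), (-0.947,9.842), (-1,10), (-1,11.333), (1,12), (4,11), (4,8).
By the shoelace formula its area is 16.19.

16.19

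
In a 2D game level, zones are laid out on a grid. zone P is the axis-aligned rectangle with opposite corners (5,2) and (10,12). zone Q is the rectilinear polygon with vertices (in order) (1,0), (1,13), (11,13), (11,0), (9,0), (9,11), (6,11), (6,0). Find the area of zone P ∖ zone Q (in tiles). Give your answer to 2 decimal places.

|zone P| = 50, |zone P∩zone Q| = 23.
|zone P ∖ zone Q| = |zone P| − |zone P∩zone Q| = 50 − 23 = 27.00.

27.00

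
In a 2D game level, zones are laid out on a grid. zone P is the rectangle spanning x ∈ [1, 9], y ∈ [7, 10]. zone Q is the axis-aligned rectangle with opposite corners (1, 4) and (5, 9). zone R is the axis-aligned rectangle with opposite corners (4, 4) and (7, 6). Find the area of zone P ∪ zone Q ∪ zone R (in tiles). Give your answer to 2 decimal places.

40.00

By inclusion–exclusion:
Individual areas: |zone P| = 24, |zone Q| = 20, |zone R| = 6.
|zone P∩zone Q|: x∈[1,5], y∈[7,9] → 4·2 = 8.
|zone P∩zone R| = 0 (no overlap).
|zone Q∩zone R|: x∈[4,5], y∈[4,6] → 1·2 = 2.
|zone P∩zone Q∩zone R| = 0.
|zone P ∪ zone Q ∪ zone R| = 50 − 10 + 0 = 40.00.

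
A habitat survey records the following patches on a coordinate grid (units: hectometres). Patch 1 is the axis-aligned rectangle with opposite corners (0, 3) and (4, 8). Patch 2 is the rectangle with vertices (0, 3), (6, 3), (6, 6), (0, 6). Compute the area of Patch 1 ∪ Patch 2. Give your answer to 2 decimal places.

26.00

By inclusion–exclusion:
Individual areas: |Patch 1| = 20, |Patch 2| = 18.
|Patch 1∩Patch 2|: x∈[0,4], y∈[3,6] → 4·3 = 12.
|Patch 1 ∪ Patch 2| = 38 − 12 = 26.00.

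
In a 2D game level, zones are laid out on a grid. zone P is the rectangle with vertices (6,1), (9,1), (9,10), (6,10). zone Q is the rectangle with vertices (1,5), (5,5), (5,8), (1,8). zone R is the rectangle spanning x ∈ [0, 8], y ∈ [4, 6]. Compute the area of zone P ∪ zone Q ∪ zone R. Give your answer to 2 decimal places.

47.00

By inclusion–exclusion:
Individual areas: |zone P| = 27, |zone Q| = 12, |zone R| = 16.
|zone P∩zone Q| = 0 (no overlap).
|zone P∩zone R|: x∈[6,8], y∈[4,6] → 2·2 = 4.
|zone Q∩zone R|: x∈[1,5], y∈[5,6] → 4·1 = 4.
|zone P∩zone Q∩zone R| = 0.
|zone P ∪ zone Q ∪ zone R| = 55 − 8 + 0 = 47.00.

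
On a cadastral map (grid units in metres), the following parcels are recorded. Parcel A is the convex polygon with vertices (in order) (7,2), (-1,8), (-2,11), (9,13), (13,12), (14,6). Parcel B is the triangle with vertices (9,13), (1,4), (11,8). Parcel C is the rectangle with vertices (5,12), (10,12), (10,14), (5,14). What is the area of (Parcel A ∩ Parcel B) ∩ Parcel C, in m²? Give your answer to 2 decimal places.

0.64

The region (Parcel A ∩ Parcel B) ∩ Parcel C is the polygon with vertices (9,13), (9.4,12), (8.111,12).
By the shoelace formula its area is 0.64.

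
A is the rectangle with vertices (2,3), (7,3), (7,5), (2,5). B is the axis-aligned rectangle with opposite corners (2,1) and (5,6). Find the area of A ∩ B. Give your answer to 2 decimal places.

|A∩B|: x∈[2,5], y∈[3,5] → 3·2 = 6.

6.00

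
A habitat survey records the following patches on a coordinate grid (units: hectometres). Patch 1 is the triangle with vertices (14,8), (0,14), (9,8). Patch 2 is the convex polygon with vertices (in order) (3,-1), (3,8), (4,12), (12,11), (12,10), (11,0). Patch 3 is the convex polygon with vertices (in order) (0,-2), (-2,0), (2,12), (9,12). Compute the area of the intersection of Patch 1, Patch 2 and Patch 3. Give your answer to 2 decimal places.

4.92

The intersection is the polygon with vertices (3.857,11.429), (4,12), (4.941,11.882), (8.064,10.544), (7.2,9.2).
By the shoelace formula its area is 4.92.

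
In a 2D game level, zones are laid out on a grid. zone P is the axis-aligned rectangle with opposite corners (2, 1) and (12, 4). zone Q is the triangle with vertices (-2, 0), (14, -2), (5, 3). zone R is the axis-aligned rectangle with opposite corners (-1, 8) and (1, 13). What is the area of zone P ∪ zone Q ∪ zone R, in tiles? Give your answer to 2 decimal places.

63.33

By inclusion–exclusion:
Individual areas: |zone P| = 30, |zone Q| = 31, |zone R| = 10.
|zone P∩zone Q| = 7.6714.
|zone P∩zone R| = 0 (no overlap).
|zone Q∩zone R| = 0.
|zone P∩zone Q∩zone R| = 0.
|zone P ∪ zone Q ∪ zone R| = 71 − 7.6714 + 0 = 63.33.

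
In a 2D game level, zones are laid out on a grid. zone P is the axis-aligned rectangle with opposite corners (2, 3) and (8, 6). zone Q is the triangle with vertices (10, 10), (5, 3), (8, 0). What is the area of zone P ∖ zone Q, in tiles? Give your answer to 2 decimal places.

12.21

|zone P| = 18, |zone P∩zone Q| = 5.7857.
|zone P ∖ zone Q| = |zone P| − |zone P∩zone Q| = 18 − 5.7857 = 12.21.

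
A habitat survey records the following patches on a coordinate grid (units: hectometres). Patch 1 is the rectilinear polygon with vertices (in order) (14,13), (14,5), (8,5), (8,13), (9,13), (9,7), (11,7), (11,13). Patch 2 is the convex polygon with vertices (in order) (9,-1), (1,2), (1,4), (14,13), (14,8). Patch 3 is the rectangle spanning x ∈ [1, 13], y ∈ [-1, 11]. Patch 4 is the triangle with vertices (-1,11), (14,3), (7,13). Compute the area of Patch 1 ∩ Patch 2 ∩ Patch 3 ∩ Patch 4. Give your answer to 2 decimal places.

8.64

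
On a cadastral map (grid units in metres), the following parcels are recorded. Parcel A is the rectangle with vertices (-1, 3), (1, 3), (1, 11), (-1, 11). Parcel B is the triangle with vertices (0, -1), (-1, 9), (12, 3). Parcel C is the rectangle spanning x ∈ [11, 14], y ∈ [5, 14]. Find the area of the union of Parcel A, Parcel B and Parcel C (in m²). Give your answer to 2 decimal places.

95.72

By inclusion–exclusion:
Individual areas: |Parcel A| = 16, |Parcel B| = 62, |Parcel C| = 27.
|Parcel A∩Parcel B| = 9.2769.
|Parcel A∩Parcel C| = 0 (no overlap).
|Parcel B∩Parcel C| = 0.
|Parcel A∩Parcel B∩Parcel C| = 0.
|Parcel A ∪ Parcel B ∪ Parcel C| = 105 − 9.2769 + 0 = 95.72.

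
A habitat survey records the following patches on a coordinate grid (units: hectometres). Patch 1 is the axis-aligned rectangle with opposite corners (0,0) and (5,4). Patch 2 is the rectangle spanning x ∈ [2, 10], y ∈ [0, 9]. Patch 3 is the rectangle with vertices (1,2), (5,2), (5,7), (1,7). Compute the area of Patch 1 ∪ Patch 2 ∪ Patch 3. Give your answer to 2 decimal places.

By inclusion–exclusion:
Individual areas: |Patch 1| = 20, |Patch 2| = 72, |Patch 3| = 20.
|Patch 1∩Patch 2|: x∈[2,5], y∈[0,4] → 3·4 = 12.
|Patch 1∩Patch 3|: x∈[1,5], y∈[2,4] → 4·2 = 8.
|Patch 2∩Patch 3|: x∈[2,5], y∈[2,7] → 3·5 = 15.
|Patch 1∩Patch 2∩Patch 3| = 6.
|Patch 1 ∪ Patch 2 ∪ Patch 3| = 112 − 35 + 6 = 83.00.

83.00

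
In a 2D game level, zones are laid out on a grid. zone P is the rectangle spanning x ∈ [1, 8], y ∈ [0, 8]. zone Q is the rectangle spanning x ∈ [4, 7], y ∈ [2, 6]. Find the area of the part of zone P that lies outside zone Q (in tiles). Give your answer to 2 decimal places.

|zone P∩zone Q|: x∈[4,7], y∈[2,6] → 3·4 = 12.
|zone P| = 56.
|zone P ∖ zone Q| = |zone P| − |zone P∩zone Q| = 56 − 12 = 44.00.

44.00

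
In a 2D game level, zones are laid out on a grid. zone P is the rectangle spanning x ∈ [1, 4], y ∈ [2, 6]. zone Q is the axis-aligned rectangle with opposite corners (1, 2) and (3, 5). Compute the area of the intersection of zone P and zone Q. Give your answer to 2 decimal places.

|zone P∩zone Q|: x∈[1,3], y∈[2,5] → 2·3 = 6.

6.00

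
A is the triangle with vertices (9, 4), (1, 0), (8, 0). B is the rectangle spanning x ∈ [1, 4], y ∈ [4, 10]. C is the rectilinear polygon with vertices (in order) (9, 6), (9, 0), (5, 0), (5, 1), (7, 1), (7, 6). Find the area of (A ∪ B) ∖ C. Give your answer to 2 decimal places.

|A ∪ B| = 32.
|(A ∪ B) ∩ C| = 7.
|(A ∪ B) ∖ C| = 32 − 7 = 25.00.

25.00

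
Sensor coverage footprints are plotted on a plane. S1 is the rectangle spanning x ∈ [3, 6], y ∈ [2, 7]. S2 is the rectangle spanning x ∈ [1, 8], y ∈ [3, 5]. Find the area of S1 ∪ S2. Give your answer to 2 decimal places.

23.00

By inclusion–exclusion:
Individual areas: |S1| = 15, |S2| = 14.
|S1∩S2|: x∈[3,6], y∈[3,5] → 3·2 = 6.
|S1 ∪ S2| = 29 − 6 = 23.00.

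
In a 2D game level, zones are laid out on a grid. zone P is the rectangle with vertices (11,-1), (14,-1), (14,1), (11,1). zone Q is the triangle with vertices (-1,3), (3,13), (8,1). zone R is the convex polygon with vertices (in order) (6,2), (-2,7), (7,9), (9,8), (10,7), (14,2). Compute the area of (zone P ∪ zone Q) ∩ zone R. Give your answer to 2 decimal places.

The region (zone P ∪ zone Q) ∩ zone R is the polygon with vertices (0.854,7.634), (4.864,8.525), (7.583,2), (6,2), (0.08,5.7).
By the shoelace formula its area is 25.91.

25.91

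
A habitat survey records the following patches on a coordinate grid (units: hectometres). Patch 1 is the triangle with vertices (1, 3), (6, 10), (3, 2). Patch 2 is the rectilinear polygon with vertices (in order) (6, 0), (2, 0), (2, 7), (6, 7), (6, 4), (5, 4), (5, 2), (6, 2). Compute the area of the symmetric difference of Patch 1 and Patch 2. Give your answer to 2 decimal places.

|Patch 1| = 9.5, |Patch 2| = 26, |Patch 1∩Patch 2| = 7.0232.
|Patch 1 △ Patch 2| = |Patch 1| + |Patch 2| − 2·|Patch 1∩Patch 2| = 9.5 + 26 − 14.0464 = 21.45.

21.45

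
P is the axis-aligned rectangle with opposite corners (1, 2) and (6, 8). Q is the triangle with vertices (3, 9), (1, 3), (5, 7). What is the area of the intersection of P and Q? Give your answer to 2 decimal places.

The intersection is the polygon with vertices (4,8), (5,7), (1,3), (2.667,8).
By the shoelace formula its area is 7.33.

7.33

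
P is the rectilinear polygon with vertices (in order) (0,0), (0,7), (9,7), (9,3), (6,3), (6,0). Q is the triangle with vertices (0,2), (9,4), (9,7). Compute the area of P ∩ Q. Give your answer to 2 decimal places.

The intersection is the polygon with vertices (9,4), (0,2), (9,7).
By the shoelace formula its area is 13.50.

13.50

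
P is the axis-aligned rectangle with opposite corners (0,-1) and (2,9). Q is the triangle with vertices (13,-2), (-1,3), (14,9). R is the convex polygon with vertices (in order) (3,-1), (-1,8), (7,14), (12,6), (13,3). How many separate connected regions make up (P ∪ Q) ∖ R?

3

(P ∪ Q) ∖ R splits into 3 disjoint pieces (area 9.3786, area 0.0417, area 26.9194).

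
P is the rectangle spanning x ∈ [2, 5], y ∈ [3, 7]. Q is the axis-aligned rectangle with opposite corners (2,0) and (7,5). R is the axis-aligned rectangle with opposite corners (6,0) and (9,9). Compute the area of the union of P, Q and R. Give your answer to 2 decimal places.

53.00

By inclusion–exclusion:
Individual areas: |P| = 12, |Q| = 25, |R| = 27.
|P∩Q|: x∈[2,5], y∈[3,5] → 3·2 = 6.
|P∩R| = 0 (no overlap).
|Q∩R|: x∈[6,7], y∈[0,5] → 1·5 = 5.
|P∩Q∩R| = 0.
|P ∪ Q ∪ R| = 64 − 11 + 0 = 53.00.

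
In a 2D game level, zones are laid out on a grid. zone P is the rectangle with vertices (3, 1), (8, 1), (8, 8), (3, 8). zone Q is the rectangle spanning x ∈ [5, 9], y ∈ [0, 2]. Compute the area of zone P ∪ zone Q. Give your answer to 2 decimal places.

40.00

By inclusion–exclusion:
Individual areas: |zone P| = 35, |zone Q| = 8.
|zone P∩zone Q|: x∈[5,8], y∈[1,2] → 3·1 = 3.
|zone P ∪ zone Q| = 43 − 3 = 40.00.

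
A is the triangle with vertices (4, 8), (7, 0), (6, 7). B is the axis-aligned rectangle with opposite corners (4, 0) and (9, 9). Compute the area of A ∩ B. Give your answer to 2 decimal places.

The intersection is the polygon with vertices (4,8), (6,7), (7,0).
By the shoelace formula its area is 6.50.

6.50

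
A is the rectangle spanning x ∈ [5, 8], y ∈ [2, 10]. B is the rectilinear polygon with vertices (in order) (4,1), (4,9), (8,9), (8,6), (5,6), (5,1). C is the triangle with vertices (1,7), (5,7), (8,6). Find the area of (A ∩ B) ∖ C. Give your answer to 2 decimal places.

|A ∩ B| = 9.
|(A ∩ B) ∩ C| = 0.8571.
|(A ∩ B) ∖ C| = 9 − 0.8571 = 8.14.

8.14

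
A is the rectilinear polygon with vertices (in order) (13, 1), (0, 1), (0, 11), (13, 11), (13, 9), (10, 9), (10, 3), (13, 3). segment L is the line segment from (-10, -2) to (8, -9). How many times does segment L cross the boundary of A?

0

The segment lies entirely outside A and never meets its boundary.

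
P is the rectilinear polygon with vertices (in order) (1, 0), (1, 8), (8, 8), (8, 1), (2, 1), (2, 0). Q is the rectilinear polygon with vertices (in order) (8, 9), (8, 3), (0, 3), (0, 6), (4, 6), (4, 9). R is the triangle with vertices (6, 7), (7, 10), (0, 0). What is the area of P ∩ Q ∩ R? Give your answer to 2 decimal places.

The intersection is the polygon with vertices (6.333,8), (6,7), (2.571,3), (2.1,3), (5.6,8).
By the shoelace formula its area is 4.06.

4.06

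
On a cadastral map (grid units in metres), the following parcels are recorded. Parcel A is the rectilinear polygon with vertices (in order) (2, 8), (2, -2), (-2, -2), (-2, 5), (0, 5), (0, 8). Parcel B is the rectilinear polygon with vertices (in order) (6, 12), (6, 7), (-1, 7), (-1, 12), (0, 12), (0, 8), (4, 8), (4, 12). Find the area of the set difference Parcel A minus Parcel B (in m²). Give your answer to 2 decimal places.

32.00

|Parcel A| = 34, |Parcel A∩Parcel B| = 2.
|Parcel A ∖ Parcel B| = |Parcel A| − |Parcel A∩Parcel B| = 34 − 2 = 32.00.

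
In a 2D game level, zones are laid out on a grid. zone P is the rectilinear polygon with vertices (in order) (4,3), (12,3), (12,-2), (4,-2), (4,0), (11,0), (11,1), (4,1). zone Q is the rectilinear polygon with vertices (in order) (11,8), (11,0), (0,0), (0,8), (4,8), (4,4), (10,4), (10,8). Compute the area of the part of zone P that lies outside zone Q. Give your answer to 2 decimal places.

19.00

|zone P| = 33, |zone P∩zone Q| = 14.
|zone P ∖ zone Q| = |zone P| − |zone P∩zone Q| = 33 − 14 = 19.00.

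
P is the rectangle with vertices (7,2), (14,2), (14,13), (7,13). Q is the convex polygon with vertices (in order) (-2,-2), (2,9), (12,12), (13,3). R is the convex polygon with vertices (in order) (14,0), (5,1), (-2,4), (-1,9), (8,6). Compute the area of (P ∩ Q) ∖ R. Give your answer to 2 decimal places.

|P ∩ Q| = 50.25.
|(P ∩ Q) ∩ R| = 11.6667.
|(P ∩ Q) ∖ R| = 50.25 − 11.6667 = 38.58.

38.58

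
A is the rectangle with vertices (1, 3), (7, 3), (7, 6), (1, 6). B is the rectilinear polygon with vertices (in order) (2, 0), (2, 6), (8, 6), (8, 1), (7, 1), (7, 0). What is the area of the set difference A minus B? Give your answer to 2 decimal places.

|A| = 18, |A∩B| = 15.
|A ∖ B| = |A| − |A∩B| = 18 − 15 = 3.00.

3.00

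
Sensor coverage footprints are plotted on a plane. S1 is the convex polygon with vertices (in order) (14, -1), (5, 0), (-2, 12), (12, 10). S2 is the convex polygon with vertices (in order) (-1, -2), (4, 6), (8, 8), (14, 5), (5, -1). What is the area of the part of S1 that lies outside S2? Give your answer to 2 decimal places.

|S1| = 125.5, |S1∩S2| = 49.5899.
|S1 ∖ S2| = |S1| − |S1∩S2| = 125.5 − 49.5899 = 75.91.

75.91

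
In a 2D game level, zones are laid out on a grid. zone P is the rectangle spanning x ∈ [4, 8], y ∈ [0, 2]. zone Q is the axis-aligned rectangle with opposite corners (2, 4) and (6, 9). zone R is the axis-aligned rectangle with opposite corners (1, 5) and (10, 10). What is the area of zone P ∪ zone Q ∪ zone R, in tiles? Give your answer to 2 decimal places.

57.00

By inclusion–exclusion:
Individual areas: |zone P| = 8, |zone Q| = 20, |zone R| = 45.
|zone P∩zone Q| = 0 (no overlap).
|zone P∩zone R| = 0 (no overlap).
|zone Q∩zone R|: x∈[2,6], y∈[5,9] → 4·4 = 16.
|zone P∩zone Q∩zone R| = 0.
|zone P ∪ zone Q ∪ zone R| = 73 − 16 + 0 = 57.00.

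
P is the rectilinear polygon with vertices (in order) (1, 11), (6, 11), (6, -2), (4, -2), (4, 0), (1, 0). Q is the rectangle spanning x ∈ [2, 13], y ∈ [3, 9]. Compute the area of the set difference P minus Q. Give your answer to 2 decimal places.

35.00

|P| = 59, |P∩Q| = 24.
|P ∖ Q| = |P| − |P∩Q| = 59 − 24 = 35.00.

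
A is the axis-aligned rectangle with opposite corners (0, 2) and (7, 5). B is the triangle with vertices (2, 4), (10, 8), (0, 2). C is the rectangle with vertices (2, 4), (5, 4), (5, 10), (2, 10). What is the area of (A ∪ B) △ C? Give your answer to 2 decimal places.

|A ∪ B| = 22.5.
|(A ∪ B) ∩ C| = 3.25.
|(A ∪ B) △ C| = 22.5 + 18 − 6.5 = 34.00.

34.00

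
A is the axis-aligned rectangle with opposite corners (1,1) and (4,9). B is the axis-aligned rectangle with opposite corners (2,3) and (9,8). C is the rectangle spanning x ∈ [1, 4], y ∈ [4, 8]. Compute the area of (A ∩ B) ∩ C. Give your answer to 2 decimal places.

The region (A ∩ B) ∩ C is the polygon with vertices (2,8), (4,8), (4,4), (2,4).
By the shoelace formula its area is 8.00.

8.00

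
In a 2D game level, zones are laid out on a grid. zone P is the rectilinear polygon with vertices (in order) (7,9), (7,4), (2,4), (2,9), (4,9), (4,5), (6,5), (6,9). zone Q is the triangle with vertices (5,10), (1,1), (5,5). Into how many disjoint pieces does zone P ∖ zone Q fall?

2

zone P ∖ zone Q splits into 2 disjoint pieces (area 6.5, area 6.875).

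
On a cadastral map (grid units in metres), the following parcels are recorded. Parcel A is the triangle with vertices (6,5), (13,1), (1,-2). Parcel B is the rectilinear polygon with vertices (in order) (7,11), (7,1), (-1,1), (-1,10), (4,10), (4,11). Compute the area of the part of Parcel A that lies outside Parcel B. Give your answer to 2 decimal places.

|Parcel A| = 34.5, |Parcel A∩Parcel B| = 9.4286.
|Parcel A ∖ Parcel B| = |Parcel A| − |Parcel A∩Parcel B| = 34.5 − 9.4286 = 25.07.

25.07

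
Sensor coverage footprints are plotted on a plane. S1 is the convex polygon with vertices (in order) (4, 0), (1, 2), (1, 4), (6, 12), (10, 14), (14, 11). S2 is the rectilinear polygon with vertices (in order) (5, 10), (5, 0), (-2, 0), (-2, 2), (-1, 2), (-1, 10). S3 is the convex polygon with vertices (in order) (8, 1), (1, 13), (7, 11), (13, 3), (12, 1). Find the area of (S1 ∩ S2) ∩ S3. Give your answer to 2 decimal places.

The region (S1 ∩ S2) ∩ S3 is the polygon with vertices (4.75,10), (5,10), (5,6.143), (3.716,8.345).
By the shoelace formula its area is 2.68.

2.68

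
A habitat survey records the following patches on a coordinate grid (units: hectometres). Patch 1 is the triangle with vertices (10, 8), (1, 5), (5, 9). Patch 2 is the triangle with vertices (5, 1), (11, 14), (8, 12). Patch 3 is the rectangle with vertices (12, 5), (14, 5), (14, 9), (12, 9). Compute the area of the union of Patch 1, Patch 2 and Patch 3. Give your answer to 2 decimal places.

31.75

By inclusion–exclusion:
Individual areas: |Patch 1| = 12, |Patch 2| = 13.5, |Patch 3| = 8.
|Patch 1∩Patch 2| = 1.7544.
|Patch 1∩Patch 3| = 0.
|Patch 2∩Patch 3| = 0.
|Patch 1∩Patch 2∩Patch 3| = 0.
|Patch 1 ∪ Patch 2 ∪ Patch 3| = 33.5 − 1.7544 + 0 = 31.75.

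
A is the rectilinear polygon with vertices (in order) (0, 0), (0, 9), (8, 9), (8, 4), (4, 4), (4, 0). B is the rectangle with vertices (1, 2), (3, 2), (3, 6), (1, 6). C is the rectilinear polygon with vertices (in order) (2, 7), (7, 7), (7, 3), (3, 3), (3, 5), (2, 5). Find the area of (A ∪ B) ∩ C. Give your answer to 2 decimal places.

The region (A ∪ B) ∩ C is the polygon with vertices (4,4), (4,3), (3,3), (3,5), (2,5), (2,7), (7,7), (7,4).
By the shoelace formula its area is 15.00.

15.00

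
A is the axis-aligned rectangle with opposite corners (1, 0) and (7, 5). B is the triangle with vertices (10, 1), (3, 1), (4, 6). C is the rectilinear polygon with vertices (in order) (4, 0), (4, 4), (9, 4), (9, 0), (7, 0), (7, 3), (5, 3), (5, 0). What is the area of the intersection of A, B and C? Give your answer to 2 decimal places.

4.85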